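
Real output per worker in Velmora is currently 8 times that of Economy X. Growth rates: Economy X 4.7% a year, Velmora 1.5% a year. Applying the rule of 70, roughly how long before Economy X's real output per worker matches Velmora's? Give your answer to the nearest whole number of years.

What matters is the difference: 3.2 pp.
Rule of 70 on the gap: the ratio halves every 70/3.2 ≈ 21.88 years.
An 8 times gap closes after 3 halvings: 3 × 21.88 ≈ 66 years.

roughly 66 years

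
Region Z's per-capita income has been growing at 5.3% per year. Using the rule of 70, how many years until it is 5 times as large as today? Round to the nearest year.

31 years

Doubling time ≈ 70/5.3 = 13.21 years.
5× is log₂ 5 ≈ 2.32 doublings, so ≈ 2.32 × 13.21 = 31 years.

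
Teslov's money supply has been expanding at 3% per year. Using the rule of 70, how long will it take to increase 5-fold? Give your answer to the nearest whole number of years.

approximately 54 years

One doubling takes 70/3 = 23.33 years.
5× is log₂ 5 ≈ 2.32 doublings, so ≈ 2.32 × 23.33 = 54 years.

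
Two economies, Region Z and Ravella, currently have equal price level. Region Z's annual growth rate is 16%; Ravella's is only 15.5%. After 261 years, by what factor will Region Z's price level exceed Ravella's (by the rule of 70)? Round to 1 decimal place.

Rate gap = 16% − 15.5% = 0.5 points.
The ratio doubles every 70/0.5 ≈ 140.00 years.
261/140.00 ≈ 1.86 doublings → ratio ≈ 2^1.86 ≈ 3.6.

approximately 3.6 times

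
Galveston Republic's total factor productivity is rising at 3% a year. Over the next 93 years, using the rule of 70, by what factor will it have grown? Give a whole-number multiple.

approximately 16 times

Doubling time ≈ 70/3 = 23.33 years.
93/23.33 ≈ 4 doublings, so about 2^4 = 16×.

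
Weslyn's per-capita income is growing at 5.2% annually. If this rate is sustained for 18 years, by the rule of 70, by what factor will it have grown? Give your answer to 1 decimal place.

about 2.5 times

Doubling time ≈ 70/5.2 = 13.46 years.
18 years / 13.46 ≈ 1.34 doublings → factor 2^1.34 ≈ 2.5.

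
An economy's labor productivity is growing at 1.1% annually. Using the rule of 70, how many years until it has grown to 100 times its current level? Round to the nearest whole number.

Doubling time ≈ 70/1.1 = 63.64 years.
100× is log₂ 100 ≈ 6.64 doublings, so ≈ 6.64 × 63.64 = 423 years.

around 423 years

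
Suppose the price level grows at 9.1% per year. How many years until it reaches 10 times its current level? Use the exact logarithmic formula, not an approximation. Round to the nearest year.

26 years

t = ln(10) / ln(1 + 0.091) = 2.3026 / 0.087095 ≈ 26.44.
≈ 26 years.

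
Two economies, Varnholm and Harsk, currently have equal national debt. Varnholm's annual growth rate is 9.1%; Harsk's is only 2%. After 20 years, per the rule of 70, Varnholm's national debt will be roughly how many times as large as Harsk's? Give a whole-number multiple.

around 4 times

Rate gap = 9.1% − 2% = 7.1 points.
The ratio doubles every 70/7.1 ≈ 9.86 years.
20/9.86 ≈ 2.03 doublings → ratio ≈ 2^2.03 ≈ 4.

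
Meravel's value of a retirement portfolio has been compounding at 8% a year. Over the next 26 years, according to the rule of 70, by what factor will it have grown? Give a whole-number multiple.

8 times

70/8 ≈ 8.75 years per doubling.
26 years fits 3 doublings: 2^3 = 8.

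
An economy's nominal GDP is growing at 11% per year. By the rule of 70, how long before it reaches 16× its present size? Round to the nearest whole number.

roughly 25 years

Doubling time ≈ 70/11 = 6.36 years.
16 = 2^4, so 4 doublings → 25 years.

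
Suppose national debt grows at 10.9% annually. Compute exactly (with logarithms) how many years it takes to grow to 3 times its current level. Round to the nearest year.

t = ln(3) / ln(1 + 0.109) = 1.0986 / 0.103459 ≈ 10.62.
≈ 11 years.

11 years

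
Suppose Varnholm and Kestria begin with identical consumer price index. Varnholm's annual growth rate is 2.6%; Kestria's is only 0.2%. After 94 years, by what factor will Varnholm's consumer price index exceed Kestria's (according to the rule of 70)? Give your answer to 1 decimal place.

Only the 2.4-point difference matters.
70/2.4 ≈ 29.17 years per doubling of the ratio; 94 years gives 3.22 doublings, so ≈ 9.3×.

approximately 9.3 times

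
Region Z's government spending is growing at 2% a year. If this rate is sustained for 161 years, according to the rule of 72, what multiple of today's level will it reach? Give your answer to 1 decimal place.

22.2 times

Doubles every ≈ 36.00 years (72/2).
161 years is 4.47 doublings; 2^4.47 ≈ 22.2×.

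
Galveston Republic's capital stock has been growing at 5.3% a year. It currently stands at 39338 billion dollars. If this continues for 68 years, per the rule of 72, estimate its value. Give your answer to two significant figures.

≈ 1300000 billion dollars

It doubles every 72/5.3 ≈ 13.58 years, so 68 years is 5.01 doublings.
2^5.01 ≈ 32.22; 39338 × 32.22 ≈ 1300000 billion dollars.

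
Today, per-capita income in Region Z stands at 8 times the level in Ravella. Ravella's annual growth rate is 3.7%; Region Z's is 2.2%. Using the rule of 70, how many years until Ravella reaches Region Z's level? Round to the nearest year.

The growth-rate gap is 3.7% − 2.2% = 1.5 percentage points.
So the ratio between them halves every 70/1.5 ≈ 46.67 years.
An 8 times gap closes after 3 halvings: 3 × 46.67 ≈ 140 years.

about 140 years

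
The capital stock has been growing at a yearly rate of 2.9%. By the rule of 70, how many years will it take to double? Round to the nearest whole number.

Doubling time ≈ 70 / 2.9 = 24.14 years.

about 24 years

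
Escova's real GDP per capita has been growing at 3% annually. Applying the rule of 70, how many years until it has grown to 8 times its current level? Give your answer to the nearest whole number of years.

One doubling takes 70/3 = 23.33 years.
8× is 3 doublings, so 3 × 23.33 ≈ 70 years.

70 years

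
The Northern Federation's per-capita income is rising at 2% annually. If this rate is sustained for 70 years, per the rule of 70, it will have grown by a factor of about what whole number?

4 times

70/2 ≈ 35.00 years per doubling.
70 years fits 2 doublings: 2^2 = 4.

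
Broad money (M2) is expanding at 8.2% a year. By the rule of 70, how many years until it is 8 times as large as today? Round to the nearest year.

about 26 years

At 8.2% it doubles every 70/8.2 ≈ 8.54 years.
8× is 3 doublings, so 3 × 8.54 ≈ 26 years.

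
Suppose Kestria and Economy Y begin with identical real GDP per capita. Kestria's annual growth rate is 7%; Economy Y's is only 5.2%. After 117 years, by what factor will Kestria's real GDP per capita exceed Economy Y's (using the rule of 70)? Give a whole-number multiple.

Rate gap = 7% − 5.2% = 1.8 points.
The ratio doubles every 70/1.8 ≈ 38.89 years.
117/38.89 ≈ 3.01 doublings → ratio ≈ 2^3.01 ≈ 8.

roughly 8 times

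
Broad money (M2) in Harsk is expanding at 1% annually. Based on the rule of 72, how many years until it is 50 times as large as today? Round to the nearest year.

One doubling takes 72/1 = 72.00 years.
Reaching 50× takes log₂(50) ≈ 5.64 doublings.
5.64 × 72.00 ≈ 406 years.

≈ 406 years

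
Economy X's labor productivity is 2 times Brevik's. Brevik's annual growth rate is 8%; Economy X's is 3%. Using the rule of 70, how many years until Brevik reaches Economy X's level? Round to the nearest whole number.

What matters is the difference: 5 pp.
Rule of 70 on the gap: the ratio halves every 70/5 ≈ 14.00 years.
A 2 times gap closes after 1 halving: 1 × 14.00 ≈ 14 years.

roughly 14 years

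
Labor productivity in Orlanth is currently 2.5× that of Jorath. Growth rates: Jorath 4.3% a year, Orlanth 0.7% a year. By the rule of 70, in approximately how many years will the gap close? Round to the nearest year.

Jorath gains on Orlanth at 4.3% − 0.7% = 3.6 points a year.
At that relative rate the gap halves every 70/3.6 ≈ 19.44 years.
A 2.5× gap takes log₂(2.5) ≈ 1.32 halvings to close: 1.32 × 19.44 ≈ 26 years.

about 26 years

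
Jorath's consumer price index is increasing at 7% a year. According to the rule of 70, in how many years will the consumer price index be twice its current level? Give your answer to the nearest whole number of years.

10 years

At 7%, doubling takes about 70/7 = 10.00 years.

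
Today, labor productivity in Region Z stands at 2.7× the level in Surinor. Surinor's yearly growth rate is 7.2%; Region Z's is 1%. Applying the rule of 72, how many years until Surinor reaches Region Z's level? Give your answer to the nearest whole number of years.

The growth-rate gap is 7.2% − 1% = 6.2 percentage points.
So the ratio between them halves every 72/6.2 ≈ 11.61 years.
A 2.7× gap takes log₂(2.7) ≈ 1.43 halvings to close: 1.43 × 11.61 ≈ 17 years.

roughly 17 years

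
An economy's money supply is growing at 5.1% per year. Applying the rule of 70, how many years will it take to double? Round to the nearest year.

approximately 14 years

70/5.1 ≈ 13.73, so it doubles roughly every 14 years.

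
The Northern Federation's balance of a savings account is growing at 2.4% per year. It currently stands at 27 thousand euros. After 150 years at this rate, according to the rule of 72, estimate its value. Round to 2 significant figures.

Doubling time ≈ 72/2.4 = 30.00 years.
150 years is 150/30.00 ≈ 5.00 doublings, a factor of 2^5.00 ≈ 32.00.
27 × 32.00 ≈ 860 thousand euros.

about 860 thousand euros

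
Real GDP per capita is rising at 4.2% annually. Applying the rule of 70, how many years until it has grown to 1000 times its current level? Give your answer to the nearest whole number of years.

roughly 166 years

At 4.2% it doubles every 70/4.2 ≈ 16.67 years.
1000× is log₂ 1000 ≈ 9.97 doublings, so ≈ 9.97 × 16.67 = 166 years.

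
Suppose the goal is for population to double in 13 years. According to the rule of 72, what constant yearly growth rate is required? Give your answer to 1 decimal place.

72 / 13 ≈ 5.54, so about 5.5% per year.

approximately 5.5%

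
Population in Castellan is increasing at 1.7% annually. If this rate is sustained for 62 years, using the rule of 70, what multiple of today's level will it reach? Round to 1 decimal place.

2.8 times

Doubling time ≈ 70/1.7 = 41.18 years.
62 years / 41.18 ≈ 1.51 doublings → factor 2^1.51 ≈ 2.8.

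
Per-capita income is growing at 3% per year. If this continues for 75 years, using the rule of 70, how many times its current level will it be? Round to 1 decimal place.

Doubling time ≈ 70/3 = 23.33 years.
75 years / 23.33 ≈ 3.21 doublings → factor 2^3.21 ≈ 9.3.

around 9.3 times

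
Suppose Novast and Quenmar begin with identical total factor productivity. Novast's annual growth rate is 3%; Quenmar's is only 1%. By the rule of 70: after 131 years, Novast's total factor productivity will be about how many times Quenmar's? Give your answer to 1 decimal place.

Rate gap = 3% − 1% = 2 points.
The ratio doubles every 70/2 ≈ 35.00 years.
131/35.00 ≈ 3.74 doublings → ratio ≈ 2^3.74 ≈ 13.4.

≈ 13.4 times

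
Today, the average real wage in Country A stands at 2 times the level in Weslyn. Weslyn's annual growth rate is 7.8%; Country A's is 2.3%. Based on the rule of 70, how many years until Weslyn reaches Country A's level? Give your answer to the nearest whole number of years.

Weslyn gains on Country A at 7.8% − 2.3% = 5.5 points a year.
At that relative rate the gap halves every 70/5.5 ≈ 12.73 years.
A 2 times gap closes after 1 halving: 1 × 12.73 ≈ 13 years.

roughly 13 years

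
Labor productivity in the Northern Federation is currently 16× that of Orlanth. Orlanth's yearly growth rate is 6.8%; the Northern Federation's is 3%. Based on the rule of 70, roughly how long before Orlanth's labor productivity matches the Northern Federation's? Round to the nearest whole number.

around 74 years

Orlanth gains on the Northern Federation at 6.8% − 3% = 3.8 points a year.
At that relative rate the gap halves every 70/3.8 ≈ 18.42 years.
A 16× gap closes after 4 halvings: 4 × 18.42 ≈ 74 years.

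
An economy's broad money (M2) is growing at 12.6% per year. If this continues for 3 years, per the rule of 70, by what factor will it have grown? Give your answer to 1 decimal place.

Doubles every ≈ 5.56 years (70/12.6).
3 years is 0.54 doublings; 2^0.54 ≈ 1.5×.

1.5 times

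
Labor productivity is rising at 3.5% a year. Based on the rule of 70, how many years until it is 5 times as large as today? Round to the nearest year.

46 years

One doubling takes 70/3.5 = 20.00 years.
Reaching 5× takes log₂(5) ≈ 2.32 doublings.
2.32 × 20.00 ≈ 46 years.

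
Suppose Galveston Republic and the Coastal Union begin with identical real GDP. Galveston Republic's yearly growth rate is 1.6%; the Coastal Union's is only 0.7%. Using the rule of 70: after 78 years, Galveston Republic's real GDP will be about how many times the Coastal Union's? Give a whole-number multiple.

approximately 2 times

Rate gap = 1.6% − 0.7% = 0.9 points.
The ratio doubles every 70/0.9 ≈ 77.78 years.
78/77.78 ≈ 1.00 doublings → ratio ≈ 2^1.00 ≈ 2.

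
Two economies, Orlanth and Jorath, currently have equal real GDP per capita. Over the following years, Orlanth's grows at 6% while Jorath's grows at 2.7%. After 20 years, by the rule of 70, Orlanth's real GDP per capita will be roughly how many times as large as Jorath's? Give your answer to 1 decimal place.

roughly 1.9 times

Only the 3.3-point difference matters.
70/3.3 ≈ 21.21 years per doubling of the ratio; 20 years gives 0.94 doublings, so ≈ 1.9×.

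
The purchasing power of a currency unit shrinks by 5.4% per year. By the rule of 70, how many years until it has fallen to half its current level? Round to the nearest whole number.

Falling at 5.4%, it halves about every 70/5.4 = 12.96 years.

≈ 13 years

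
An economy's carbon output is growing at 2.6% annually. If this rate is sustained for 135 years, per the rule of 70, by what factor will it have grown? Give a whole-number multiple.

32 times

70/2.6 ≈ 26.92 years per doubling.
135 years fits 5 doublings: 2^5 = 32.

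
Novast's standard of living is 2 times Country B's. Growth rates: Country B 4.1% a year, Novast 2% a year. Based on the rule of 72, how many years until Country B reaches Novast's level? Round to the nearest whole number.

What matters is the difference: 2.1 pp.
Rule of 72 on the gap: the ratio halves every 72/2.1 ≈ 34.29 years.
A 2 times gap closes after 1 halving: 1 × 34.29 ≈ 34 years.

≈ 34 years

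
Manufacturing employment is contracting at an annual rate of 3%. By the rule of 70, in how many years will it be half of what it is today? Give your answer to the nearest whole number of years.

Falling at 3%, it halves about every 70/3 = 23.33 years.

about 23 years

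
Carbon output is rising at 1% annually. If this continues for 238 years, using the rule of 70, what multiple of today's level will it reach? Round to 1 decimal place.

Doubling time ≈ 70/1 = 70.00 years.
238 years / 70.00 ≈ 3.40 doublings → factor 2^3.40 ≈ 10.6.

approximately 10.6 times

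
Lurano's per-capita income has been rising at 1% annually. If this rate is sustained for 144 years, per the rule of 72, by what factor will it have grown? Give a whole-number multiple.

72/1 ≈ 72.00 years per doubling.
144 years fits 2 doublings: 2^2 = 4.

around 4 times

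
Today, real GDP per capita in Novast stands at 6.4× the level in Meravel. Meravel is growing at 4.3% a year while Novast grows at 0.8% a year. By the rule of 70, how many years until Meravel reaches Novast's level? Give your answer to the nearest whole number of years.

approximately 54 years

What matters is the difference: 3.5 pp.
Rule of 70 on the gap: the ratio halves every 70/3.5 ≈ 20.00 years.
A 6.4× gap takes log₂(6.4) ≈ 2.68 halvings to close: 2.68 × 20.00 ≈ 54 years.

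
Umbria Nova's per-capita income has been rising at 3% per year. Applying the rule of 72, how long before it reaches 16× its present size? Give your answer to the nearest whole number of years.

96 years

Doubling time ≈ 72/3 = 24.00 years.
Getting to 16× needs 4 doublings: 4 × 24.00 ≈ 96 years.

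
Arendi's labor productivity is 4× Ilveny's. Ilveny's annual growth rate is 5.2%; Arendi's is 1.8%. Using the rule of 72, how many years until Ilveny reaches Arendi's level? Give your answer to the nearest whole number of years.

What matters is the difference: 3.4 pp.
Rule of 72 on the gap: the ratio halves every 72/3.4 ≈ 21.18 years.
A 4× gap closes after 2 halvings: 2 × 21.18 ≈ 42 years.

roughly 42 years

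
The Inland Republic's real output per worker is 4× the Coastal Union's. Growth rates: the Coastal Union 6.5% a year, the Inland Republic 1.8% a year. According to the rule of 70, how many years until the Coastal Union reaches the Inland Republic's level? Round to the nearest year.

around 30 years

What matters is the difference: 4.7 pp.
Rule of 70 on the gap: the ratio halves every 70/4.7 ≈ 14.89 years.
A 4× gap closes after 2 halvings: 2 × 14.89 ≈ 30 years.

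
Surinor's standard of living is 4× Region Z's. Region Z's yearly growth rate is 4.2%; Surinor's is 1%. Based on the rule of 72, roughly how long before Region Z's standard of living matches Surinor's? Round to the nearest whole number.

Region Z gains on Surinor at 4.2% − 1% = 3.2 points a year.
At that relative rate the gap halves every 72/3.2 ≈ 22.50 years.
A 4× gap closes after 2 halvings: 2 × 22.50 ≈ 45 years.

≈ 45 years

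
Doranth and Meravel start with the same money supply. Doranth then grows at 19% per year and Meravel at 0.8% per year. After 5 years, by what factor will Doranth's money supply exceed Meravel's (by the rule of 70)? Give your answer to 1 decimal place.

≈ 2.5 times

Doranth pulls ahead at 18.2 pp per year, so the ratio doubles every 70/18.2 ≈ 3.85 years.
In 5 years that's 1.30 doublings: 2^1.30 ≈ 2.5.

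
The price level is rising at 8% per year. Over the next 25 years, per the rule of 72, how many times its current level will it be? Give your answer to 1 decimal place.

Doubling time ≈ 72/8 = 9.00 years.
25 years / 9.00 ≈ 2.78 doublings → factor 2^2.78 ≈ 6.9.

6.9 times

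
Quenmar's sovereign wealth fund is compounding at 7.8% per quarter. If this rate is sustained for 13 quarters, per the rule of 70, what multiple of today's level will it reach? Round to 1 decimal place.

Doubles every ≈ 8.97 quarters (70/7.8).
13 quarters is 1.45 doublings; 2^1.45 ≈ 2.7×.

about 2.7 times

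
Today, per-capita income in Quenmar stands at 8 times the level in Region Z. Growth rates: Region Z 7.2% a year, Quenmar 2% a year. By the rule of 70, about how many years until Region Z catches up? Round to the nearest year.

roughly 40 years

Region Z gains on Quenmar at 7.2% − 2% = 5.2 points a year.
At that relative rate the gap halves every 70/5.2 ≈ 13.46 years.
An 8 times gap closes after 3 halvings: 3 × 13.46 ≈ 40 years.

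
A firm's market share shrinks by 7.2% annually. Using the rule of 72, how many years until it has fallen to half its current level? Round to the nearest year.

about 10 years

The rule works in reverse for decay: 72/7.2 ≈ 10.00 years to halve.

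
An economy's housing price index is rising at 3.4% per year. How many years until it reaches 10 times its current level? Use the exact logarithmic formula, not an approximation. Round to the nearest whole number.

t = ln(10) / ln(1 + 0.034) = 2.3026 / 0.033435 ≈ 68.87.
≈ 69 years.

69 years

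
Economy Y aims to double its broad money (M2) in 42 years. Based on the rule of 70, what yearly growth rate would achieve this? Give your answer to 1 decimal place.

approximately 1.7% per year

70 / 42 ≈ 1.67, so about 1.7% per year.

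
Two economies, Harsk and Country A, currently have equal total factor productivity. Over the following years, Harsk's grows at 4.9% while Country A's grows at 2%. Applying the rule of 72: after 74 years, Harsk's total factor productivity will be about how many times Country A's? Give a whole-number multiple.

approximately 8 times

Harsk pulls ahead at 2.9 pp per year, so the ratio doubles every 72/2.9 ≈ 24.83 years.
In 74 years that's 2.98 doublings: 2^2.98 ≈ 8.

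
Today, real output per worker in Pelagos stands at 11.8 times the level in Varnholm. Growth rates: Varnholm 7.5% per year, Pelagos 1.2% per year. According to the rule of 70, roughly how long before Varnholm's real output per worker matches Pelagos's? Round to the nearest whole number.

40 years

What matters is the difference: 6.3 pp.
Rule of 70 on the gap: the ratio halves every 70/6.3 ≈ 11.11 years.
An 11.8 times gap takes log₂(11.8) ≈ 3.56 halvings to close: 3.56 × 11.11 ≈ 40 years.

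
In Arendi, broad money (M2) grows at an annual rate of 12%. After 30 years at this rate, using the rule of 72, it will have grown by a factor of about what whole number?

about 32 times

Doubling time ≈ 72/12 = 6.00 years.
30/6.00 ≈ 5 doublings, so about 2^5 = 32×.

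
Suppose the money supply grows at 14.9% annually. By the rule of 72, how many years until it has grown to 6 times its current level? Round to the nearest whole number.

At 14.9% it doubles every 72/14.9 ≈ 4.83 years.
Reaching 6× takes log₂(6) ≈ 2.58 doublings.
2.58 × 4.83 ≈ 12 years.

12 years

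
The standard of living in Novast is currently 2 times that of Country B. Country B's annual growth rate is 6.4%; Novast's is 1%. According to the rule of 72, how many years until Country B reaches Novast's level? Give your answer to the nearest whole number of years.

What matters is the difference: 5.4 pp.
Rule of 72 on the gap: the ratio halves every 72/5.4 ≈ 13.33 years.
A 2 times gap closes after 1 halving: 1 × 13.33 ≈ 13 years.

around 13 years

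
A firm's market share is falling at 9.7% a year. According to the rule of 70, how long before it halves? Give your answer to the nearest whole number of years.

approximately 7 years

Halving time ≈ 70 / 9.7 = 7.22 → 7 years.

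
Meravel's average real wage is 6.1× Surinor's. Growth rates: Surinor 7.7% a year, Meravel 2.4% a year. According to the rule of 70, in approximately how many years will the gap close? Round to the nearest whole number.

around 34 years

What matters is the difference: 5.3 pp.
Rule of 70 on the gap: the ratio halves every 70/5.3 ≈ 13.21 years.
A 6.1× gap takes log₂(6.1) ≈ 2.61 halvings to close: 2.61 × 13.21 ≈ 34 years.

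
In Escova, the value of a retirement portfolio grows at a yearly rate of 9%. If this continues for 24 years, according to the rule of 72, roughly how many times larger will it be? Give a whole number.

approximately 8 times

72/9 ≈ 8.00 years per doubling.
24 years fits 3 doublings: 2^3 = 8.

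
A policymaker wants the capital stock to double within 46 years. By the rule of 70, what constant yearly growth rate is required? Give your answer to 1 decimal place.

70 / 46 ≈ 1.52, so about 1.5% per year.

about 1.5% per year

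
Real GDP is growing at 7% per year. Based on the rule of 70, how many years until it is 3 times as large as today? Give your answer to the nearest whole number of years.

Doubling time ≈ 70/7 = 10.00 years.
3× is log₂ 3 ≈ 1.58 doublings, so ≈ 1.58 × 10.00 = 16 years.

≈ 16 years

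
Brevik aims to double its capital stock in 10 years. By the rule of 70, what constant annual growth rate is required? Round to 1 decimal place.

7.0%

70 / 10 ≈ 7.00, so about 7.0% a year.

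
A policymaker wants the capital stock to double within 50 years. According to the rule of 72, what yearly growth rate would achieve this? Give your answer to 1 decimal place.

72 / 50 ≈ 1.44, so about 1.4% per year.

1.4% per year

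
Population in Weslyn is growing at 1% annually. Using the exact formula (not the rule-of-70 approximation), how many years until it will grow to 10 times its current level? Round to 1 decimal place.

t = ln(10) / ln(1 + 0.01) = 2.3026 / 0.009950 ≈ 231.42.

231.4 years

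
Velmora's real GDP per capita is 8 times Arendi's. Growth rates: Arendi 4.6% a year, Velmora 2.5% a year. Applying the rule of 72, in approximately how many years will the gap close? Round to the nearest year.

around 103 years

The growth-rate gap is 4.6% − 2.5% = 2.1 percentage points.
So the ratio between them halves every 72/2.1 ≈ 34.29 years.
An 8 times gap closes after 3 halvings: 3 × 34.29 ≈ 103 years.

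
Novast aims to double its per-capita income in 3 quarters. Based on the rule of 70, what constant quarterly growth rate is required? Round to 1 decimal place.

70 / 3 ≈ 23.33, so about 23.3% per quarter.

around 23.3%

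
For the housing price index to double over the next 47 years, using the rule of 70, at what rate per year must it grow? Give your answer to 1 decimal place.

70 / 47 ≈ 1.49, so about 1.5% per year.

1.5%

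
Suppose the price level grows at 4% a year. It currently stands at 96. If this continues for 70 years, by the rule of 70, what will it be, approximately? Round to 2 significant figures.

Doubling time ≈ 70/4 = 17.50 years.
70 years is 70/17.50 ≈ 4.00 doublings, a factor of 2^4.00 ≈ 16.00.
96 × 16.00 ≈ 1500.

≈ 1500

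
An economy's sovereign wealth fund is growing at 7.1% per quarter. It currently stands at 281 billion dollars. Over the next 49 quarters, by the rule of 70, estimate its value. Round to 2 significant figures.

Doubling time ≈ 70/7.1 = 9.86 quarters.
49 quarters is 49/9.86 ≈ 4.97 doublings, a factor of 2^4.97 ≈ 31.34.
281 × 31.34 ≈ 8800 billion dollars.

≈ 8800 billion dollars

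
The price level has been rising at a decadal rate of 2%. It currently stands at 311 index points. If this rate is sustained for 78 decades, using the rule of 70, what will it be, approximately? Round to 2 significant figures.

approximately 1500 index points

Doubling time ≈ 70/2 = 35.00 decades.
78 decades is 78/35.00 ≈ 2.23 doublings, a factor of 2^2.23 ≈ 4.69.
311 × 4.69 ≈ 1500 index points.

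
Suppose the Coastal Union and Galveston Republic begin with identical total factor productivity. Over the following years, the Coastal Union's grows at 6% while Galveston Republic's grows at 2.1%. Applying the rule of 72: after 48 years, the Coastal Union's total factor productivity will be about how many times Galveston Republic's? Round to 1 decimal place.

Rate gap = 6% − 2.1% = 3.9 points.
The ratio doubles every 72/3.9 ≈ 18.46 years.
48/18.46 ≈ 2.60 doublings → ratio ≈ 2^2.60 ≈ 6.1.

approximately 6.1 times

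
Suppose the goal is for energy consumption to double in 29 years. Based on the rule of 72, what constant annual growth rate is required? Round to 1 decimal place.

approximately 2.5%

72 / 29 ≈ 2.48, so about 2.5% annually.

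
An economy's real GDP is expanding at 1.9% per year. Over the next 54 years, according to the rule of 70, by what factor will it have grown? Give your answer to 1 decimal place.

roughly 2.8 times

Doubles every ≈ 36.84 years (70/1.9).
54 years is 1.47 doublings; 2^1.47 ≈ 2.8×.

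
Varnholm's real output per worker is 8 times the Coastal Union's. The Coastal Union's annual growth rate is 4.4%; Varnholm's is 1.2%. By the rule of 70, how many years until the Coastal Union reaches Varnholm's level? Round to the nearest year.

approximately 66 years

What matters is the difference: 3.2 pp.
Rule of 70 on the gap: the ratio halves every 70/3.2 ≈ 21.88 years.
An 8 times gap closes after 3 halvings: 3 × 21.88 ≈ 66 years.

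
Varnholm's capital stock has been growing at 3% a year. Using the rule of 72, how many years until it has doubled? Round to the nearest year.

approximately 24 years

72/3 ≈ 24.00, so it doubles roughly every 24 years.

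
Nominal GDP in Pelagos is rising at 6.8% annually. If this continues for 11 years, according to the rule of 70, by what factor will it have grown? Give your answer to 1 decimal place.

Doubling time ≈ 70/6.8 = 10.29 years.
11 years / 10.29 ≈ 1.07 doublings → factor 2^1.07 ≈ 2.1.

roughly 2.1 times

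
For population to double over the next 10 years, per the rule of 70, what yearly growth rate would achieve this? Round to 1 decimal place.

70 / 10 ≈ 7.00, so about 7.0% per year.

about 7.0%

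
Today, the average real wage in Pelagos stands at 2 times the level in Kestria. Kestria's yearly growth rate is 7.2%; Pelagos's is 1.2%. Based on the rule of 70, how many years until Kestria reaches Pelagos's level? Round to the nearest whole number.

approximately 12 years

Kestria gains on Pelagos at 7.2% − 1.2% = 6 points a year.
At that relative rate the gap halves every 70/6 ≈ 11.67 years.
A 2 times gap closes after 1 halving: 1 × 11.67 ≈ 12 years.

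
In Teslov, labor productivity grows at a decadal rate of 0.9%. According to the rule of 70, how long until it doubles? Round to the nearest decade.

Doubling time ≈ 70 / 0.9 = 77.78 decades.

approximately 78 decades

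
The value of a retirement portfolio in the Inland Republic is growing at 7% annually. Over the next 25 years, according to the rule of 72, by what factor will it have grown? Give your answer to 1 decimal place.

about 5.4 times

Doubles every ≈ 10.29 years (72/7).
25 years is 2.43 doublings; 2^2.43 ≈ 5.4×.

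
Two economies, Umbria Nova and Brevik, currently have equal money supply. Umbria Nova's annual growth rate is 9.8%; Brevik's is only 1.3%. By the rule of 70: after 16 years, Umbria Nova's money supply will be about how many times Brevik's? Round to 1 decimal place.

Only the 8.5-point difference matters.
70/8.5 ≈ 8.24 years per doubling of the ratio; 16 years gives 1.94 doublings, so ≈ 3.8×.

3.8 times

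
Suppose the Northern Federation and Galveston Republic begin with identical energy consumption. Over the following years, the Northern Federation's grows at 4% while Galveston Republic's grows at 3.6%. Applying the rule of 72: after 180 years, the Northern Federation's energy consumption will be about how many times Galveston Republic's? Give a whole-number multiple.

2 times

the Northern Federation pulls ahead at 0.4 pp per year, so the ratio doubles every 72/0.4 ≈ 180.00 years.
In 180 years that's 1.00 doublings: 2^1.00 ≈ 2.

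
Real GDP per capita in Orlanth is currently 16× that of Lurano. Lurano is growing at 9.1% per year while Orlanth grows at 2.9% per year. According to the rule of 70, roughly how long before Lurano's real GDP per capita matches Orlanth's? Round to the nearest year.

around 45 years

The growth-rate gap is 9.1% − 2.9% = 6.2 percentage points.
So the ratio between them halves every 70/6.2 ≈ 11.29 years.
A 16× gap closes after 4 halvings: 4 × 11.29 ≈ 45 years.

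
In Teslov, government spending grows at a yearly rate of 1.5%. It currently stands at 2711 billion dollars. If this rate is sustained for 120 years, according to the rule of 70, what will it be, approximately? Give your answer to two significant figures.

Doubling time ≈ 70/1.5 = 46.67 years.
120 years is 120/46.67 ≈ 2.57 doublings, a factor of 2^2.57 ≈ 5.94.
2711 × 5.94 ≈ 16000 billion dollars.

16000 billion dollars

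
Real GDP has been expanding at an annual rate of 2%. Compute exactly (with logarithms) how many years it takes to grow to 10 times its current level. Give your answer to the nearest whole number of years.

t = ln(10) / ln(1 + 0.02) = 2.3026 / 0.019803 ≈ 116.28.
≈ 116 years.

116 years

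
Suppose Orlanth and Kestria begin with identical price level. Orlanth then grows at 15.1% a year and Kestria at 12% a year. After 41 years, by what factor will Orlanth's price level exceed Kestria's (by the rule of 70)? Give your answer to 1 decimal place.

roughly 3.5 times

Rate gap = 15.1% − 12% = 3.1 points.
The ratio doubles every 70/3.1 ≈ 22.58 years.
41/22.58 ≈ 1.82 doublings → ratio ≈ 2^1.82 ≈ 3.5.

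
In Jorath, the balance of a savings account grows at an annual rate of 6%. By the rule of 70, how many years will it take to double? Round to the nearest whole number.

around 12 years

At 6%, doubling takes about 70/6 = 11.67 years.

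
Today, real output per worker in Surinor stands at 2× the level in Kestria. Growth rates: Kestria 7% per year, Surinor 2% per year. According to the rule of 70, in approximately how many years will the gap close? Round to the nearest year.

Kestria gains on Surinor at 7% − 2% = 5 points a year.
At that relative rate the gap halves every 70/5 ≈ 14.00 years.
A 2× gap closes after 1 halving: 1 × 14.00 ≈ 14 years.

around 14 years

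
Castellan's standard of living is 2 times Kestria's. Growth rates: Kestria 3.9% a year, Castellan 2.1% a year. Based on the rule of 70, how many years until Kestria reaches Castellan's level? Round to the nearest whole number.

The growth-rate gap is 3.9% − 2.1% = 1.8 percentage points.
So the ratio between them halves every 70/1.8 ≈ 38.89 years.
A 2 times gap closes after 1 halving: 1 × 38.89 ≈ 39 years.

approximately 39 years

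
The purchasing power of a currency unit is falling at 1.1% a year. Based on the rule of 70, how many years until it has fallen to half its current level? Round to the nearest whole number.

64 years

Falling at 1.1%, it halves about every 70/1.1 = 63.64 years.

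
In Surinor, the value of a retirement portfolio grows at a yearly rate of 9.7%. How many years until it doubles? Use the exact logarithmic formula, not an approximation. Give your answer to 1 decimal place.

t = ln(2) / ln(1 + 0.097) = 0.6931 / 0.092579 ≈ 7.49.

7.5 years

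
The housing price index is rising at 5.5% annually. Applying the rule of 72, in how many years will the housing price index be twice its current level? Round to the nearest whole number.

≈ 13 years

At 5.5%, doubling takes about 72/5.5 = 13.09 years.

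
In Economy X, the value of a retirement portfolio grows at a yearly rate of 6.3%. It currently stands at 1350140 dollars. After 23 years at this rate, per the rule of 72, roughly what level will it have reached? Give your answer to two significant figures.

Doubling time ≈ 72/6.3 = 11.43 years.
23 years is 23/11.43 ≈ 2.01 doublings, a factor of 2^2.01 ≈ 4.03.
1350140 × 4.03 ≈ 5400000 dollars.

≈ 5400000 dollars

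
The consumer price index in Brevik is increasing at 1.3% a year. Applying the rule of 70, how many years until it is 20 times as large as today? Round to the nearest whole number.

One doubling takes 70/1.3 = 53.85 years.
Reaching 20× takes log₂(20) ≈ 4.32 doublings.
4.32 × 53.85 ≈ 233 years.

roughly 233 years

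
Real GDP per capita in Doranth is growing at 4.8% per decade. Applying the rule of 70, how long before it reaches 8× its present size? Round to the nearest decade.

Doubling time ≈ 70/4.8 = 14.58 decades.
Getting to 8× needs 3 doublings: 3 × 14.58 ≈ 44 decades.

44 decades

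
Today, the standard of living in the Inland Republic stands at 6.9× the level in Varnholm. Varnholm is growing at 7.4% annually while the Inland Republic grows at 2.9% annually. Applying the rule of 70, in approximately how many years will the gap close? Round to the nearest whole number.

approximately 43 years

Varnholm gains on the Inland Republic at 7.4% − 2.9% = 4.5 points a year.
At that relative rate the gap halves every 70/4.5 ≈ 15.56 years.
A 6.9× gap takes log₂(6.9) ≈ 2.79 halvings to close: 2.79 × 15.56 ≈ 43 years.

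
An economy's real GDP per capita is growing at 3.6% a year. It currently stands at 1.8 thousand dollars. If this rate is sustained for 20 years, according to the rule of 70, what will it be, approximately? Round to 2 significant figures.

around 3.7 thousand dollars

It doubles every 70/3.6 ≈ 19.44 years, so 20 years is 1.03 doublings.
2^1.03 ≈ 2.04; 1.8 × 2.04 ≈ 3.7 thousand dollars.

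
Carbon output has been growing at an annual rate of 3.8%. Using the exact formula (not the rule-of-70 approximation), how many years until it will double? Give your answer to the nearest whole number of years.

19 years

t = ln(2) / ln(1 + 0.038) = 0.6931 / 0.037296 ≈ 18.58.
≈ 19 years.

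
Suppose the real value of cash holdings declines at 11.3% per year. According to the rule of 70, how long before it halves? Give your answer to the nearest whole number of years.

Falling at 11.3%, it halves about every 70/11.3 = 6.19 years.

approximately 6 years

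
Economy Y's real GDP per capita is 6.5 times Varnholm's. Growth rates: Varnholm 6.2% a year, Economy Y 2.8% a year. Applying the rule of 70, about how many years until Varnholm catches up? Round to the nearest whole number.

approximately 56 years

Varnholm gains on Economy Y at 6.2% − 2.8% = 3.4 points a year.
At that relative rate the gap halves every 70/3.4 ≈ 20.59 years.
A 6.5 times gap takes log₂(6.5) ≈ 2.70 halvings to close: 2.70 × 20.59 ≈ 56 years.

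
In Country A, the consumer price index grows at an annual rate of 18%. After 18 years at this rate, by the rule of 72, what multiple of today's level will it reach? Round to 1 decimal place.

Doubling time ≈ 72/18 = 4.00 years.
18 years / 4.00 ≈ 4.50 doublings → factor 2^4.50 ≈ 22.6.

around 22.6 times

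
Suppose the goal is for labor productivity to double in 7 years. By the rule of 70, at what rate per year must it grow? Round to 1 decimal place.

10.0%

70 / 7 ≈ 10.00, so about 10.0% per year.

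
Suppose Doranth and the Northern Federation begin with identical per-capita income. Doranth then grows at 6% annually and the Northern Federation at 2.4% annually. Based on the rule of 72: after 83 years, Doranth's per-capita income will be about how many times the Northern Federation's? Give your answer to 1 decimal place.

approximately 17.8 times

Rate gap = 6% − 2.4% = 3.6 points.
The ratio doubles every 72/3.6 ≈ 20.00 years.
83/20.00 ≈ 4.15 doublings → ratio ≈ 2^4.15 ≈ 17.8.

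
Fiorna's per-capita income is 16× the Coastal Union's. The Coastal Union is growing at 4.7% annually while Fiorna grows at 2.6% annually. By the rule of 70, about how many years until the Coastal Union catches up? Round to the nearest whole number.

the Coastal Union gains on Fiorna at 4.7% − 2.6% = 2.1 points a year.
At that relative rate the gap halves every 70/2.1 ≈ 33.33 years.
A 16× gap closes after 4 halvings: 4 × 33.33 ≈ 133 years.

around 133 years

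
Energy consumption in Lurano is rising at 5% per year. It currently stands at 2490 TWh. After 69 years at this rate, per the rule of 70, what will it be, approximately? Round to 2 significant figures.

approximately 76000 TWh

Doubling time ≈ 70/5 = 14.00 years.
69 years is 69/14.00 ≈ 4.93 doublings, a factor of 2^4.93 ≈ 30.48.
2490 × 30.48 ≈ 76000 TWh.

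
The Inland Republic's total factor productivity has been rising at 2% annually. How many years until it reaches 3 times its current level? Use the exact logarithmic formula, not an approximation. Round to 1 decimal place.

55.5 years

t = ln(3) / ln(1 + 0.02) = 1.0986 / 0.019803 ≈ 55.48.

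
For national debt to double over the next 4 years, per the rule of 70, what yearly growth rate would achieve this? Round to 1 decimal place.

approximately 17.5% per year

70 / 4 ≈ 17.50, so about 17.5% per year.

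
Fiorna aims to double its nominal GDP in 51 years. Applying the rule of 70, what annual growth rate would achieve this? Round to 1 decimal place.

70 / 51 ≈ 1.37, so about 1.4% annually.

about 1.4%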